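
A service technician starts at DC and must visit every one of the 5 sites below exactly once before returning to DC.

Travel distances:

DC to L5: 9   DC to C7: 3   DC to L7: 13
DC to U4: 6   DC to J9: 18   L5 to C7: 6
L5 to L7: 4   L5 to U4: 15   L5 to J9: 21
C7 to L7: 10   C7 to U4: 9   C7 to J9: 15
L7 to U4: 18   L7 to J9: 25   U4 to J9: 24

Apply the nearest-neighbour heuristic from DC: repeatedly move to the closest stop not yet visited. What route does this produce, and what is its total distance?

DC → [C7:3 / U4:6 / L5:9 / L7:13 / J9:18] → C7 (3)
C7 → [L5:6 / U4:9 / L7:10 / J9:15] → L5 (6)
L5 → [L7:4 / U4:15 / J9:21] → L7 (4)
L7 → [U4:18 / J9:25] → U4 (18)
U4 → [J9:24] → J9 (24)
Return J9→DC: 18.
Total = 3 + 6 + 4 + 18 + 24 + 18 = 73.

Nearest-neighbour total = 73; route DC → C7 → L5 → L7 → U4 → J9 → DC.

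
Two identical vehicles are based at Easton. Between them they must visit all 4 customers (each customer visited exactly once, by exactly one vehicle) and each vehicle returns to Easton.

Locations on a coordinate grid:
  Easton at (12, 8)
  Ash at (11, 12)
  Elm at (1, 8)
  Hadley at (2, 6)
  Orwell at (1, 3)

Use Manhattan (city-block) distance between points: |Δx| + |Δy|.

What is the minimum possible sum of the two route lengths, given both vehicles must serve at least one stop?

42 — the smallest possible combined total.

Check every non-empty split of the stops between the two vehicles; for each half take its own optimal tour:
  {Ash} + {Elm, Hadley, Orwell}: 10 + 32 = 42
  {Elm} + {Ash, Hadley, Orwell}: 22 + 40 = 62
  {Ash, Elm} + {Hadley, Orwell}: 30 + 32 = 62
  {Hadley} + {Ash, Elm, Orwell}: 24 + 40 = 64
  {Ash, Hadley} + {Elm, Orwell}: 32 + 32 = 64
  {Elm, Hadley} + {Ash, Orwell}: 26 + 40 = 66
  … (7 splits in total)
Best: vehicle 1 Easton → Ash → Easton = 10; vehicle 2 Easton → Elm → Orwell → Hadley → Easton = 32; combined 42.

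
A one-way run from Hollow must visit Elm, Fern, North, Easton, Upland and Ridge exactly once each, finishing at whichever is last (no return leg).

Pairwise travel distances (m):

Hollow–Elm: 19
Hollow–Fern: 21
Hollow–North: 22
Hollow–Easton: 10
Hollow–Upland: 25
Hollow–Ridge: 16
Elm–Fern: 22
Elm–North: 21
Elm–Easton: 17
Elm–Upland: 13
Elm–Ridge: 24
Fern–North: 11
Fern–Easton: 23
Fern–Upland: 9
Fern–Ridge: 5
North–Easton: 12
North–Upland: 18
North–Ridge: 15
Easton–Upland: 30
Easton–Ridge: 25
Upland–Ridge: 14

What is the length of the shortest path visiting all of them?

There are 6! = 720 possible orderings.
Hollow → Elm → Fern → North → Easton → Upland → Ridge: 19+22+11+12+30+14 = 108
Hollow → Elm → Fern → North → Easton → Ridge → Upland: 19+22+11+12+25+14 = 103
Hollow → Elm → Fern → North → Upland → Easton → Ridge: 19+22+11+18+30+25 = 125
Hollow → Elm → Fern → North → Upland → Ridge → Easton: 19+22+11+18+14+25 = 109
Hollow → Elm → Fern → North → Ridge → Easton → Upland: 19+22+11+15+25+30 = 122
Hollow → Elm → Fern → North → Ridge → Upland → Easton: 19+22+11+15+14+30 = 111
Hollow → Elm → Fern → Easton → North → Upland → Ridge: 19+22+23+12+18+14 = 108
Hollow → Elm → Fern → Easton → North → Ridge → Upland: 19+22+23+12+15+14 = 105
… (712 more)
Hollow → Easton → North → Ridge → Fern → Upland → Elm: 10+12+15+5+9+13 = 64  ← best
The minimum is 64.
One shortest path: Hollow → Easton → North → Ridge → Fern → Upland → Elm.

Minimum one-way distance = 64 m.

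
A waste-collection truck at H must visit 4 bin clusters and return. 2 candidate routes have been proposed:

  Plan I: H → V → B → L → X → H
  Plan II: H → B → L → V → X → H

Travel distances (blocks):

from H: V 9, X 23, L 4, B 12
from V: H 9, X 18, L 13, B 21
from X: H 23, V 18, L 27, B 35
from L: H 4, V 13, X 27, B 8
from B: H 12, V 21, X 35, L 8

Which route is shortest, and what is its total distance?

74 blocks — Plan II is the shortest.

Plan I: 9 + 21 + 8 + 27 + 23 = 88
Plan II: 12 + 8 + 13 + 18 + 23 = 74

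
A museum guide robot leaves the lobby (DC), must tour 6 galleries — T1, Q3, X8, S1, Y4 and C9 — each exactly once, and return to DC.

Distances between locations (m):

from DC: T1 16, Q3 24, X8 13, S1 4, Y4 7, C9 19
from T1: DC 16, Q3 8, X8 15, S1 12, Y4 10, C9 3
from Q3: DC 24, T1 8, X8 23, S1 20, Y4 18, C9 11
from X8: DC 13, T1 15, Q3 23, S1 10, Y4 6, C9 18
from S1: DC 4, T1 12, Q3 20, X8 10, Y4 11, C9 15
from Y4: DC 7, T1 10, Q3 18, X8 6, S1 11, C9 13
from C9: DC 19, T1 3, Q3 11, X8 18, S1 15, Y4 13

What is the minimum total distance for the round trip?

66 m — the shortest possible round trip.

DC - T1 - Q3 - X8 - S1 - Y4 - C9 - DC: 16+8+23+10+11+13+19 = 100
DC - T1 - Q3 - X8 - S1 - C9 - Y4 - DC: 16+8+23+10+15+13+7 = 92
DC - T1 - Q3 - X8 - Y4 - S1 - C9 - DC: 16+8+23+6+11+15+19 = 98
DC - T1 - Q3 - X8 - Y4 - C9 - S1 - DC: 16+8+23+6+13+15+4 = 85
DC - T1 - Q3 - X8 - C9 - S1 - Y4 - DC: 16+8+23+18+15+11+7 = 98
DC - T1 - Q3 - X8 - C9 - Y4 - S1 - DC: 16+8+23+18+13+11+4 = 93
DC - T1 - Q3 - S1 - X8 - Y4 - C9 - DC: 16+8+20+10+6+13+19 = 92
DC - T1 - Q3 - S1 - X8 - C9 - Y4 - DC: 16+8+20+10+18+13+7 = 92
… (352 more)
DC - S1 - T1 - Q3 - C9 - X8 - Y4 - DC: 4+12+8+11+18+6+7 = 66  ← best
The minimum is 66.
One optimal route: DC → S1 → T1 → Q3 → C9 → X8 → Y4 → DC (or its reverse).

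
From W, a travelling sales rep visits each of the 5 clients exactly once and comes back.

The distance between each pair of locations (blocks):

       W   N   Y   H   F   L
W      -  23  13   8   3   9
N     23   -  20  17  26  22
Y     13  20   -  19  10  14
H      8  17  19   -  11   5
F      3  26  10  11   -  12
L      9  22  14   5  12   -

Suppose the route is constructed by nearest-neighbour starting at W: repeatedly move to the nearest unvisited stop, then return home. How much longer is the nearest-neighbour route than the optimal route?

From W: F=3, H=8, L=9, Y=13, N=23 → choose F (3).
From F: Y=10, H=11, L=12, N=26 → choose Y (10).
From Y: L=14, H=19, N=20 → choose L (14).
From L: H=5, N=22 → choose H (5).
From H: N=17 → choose N (17).
NN route W → F → Y → L → H → N → W costs 72.
Optimal: W → F → Y → N → H → L → W costs 64 (by enumerating all 60 distinct tours).
Excess = 72 − 64 = 8.

8 blocks longer than the optimal tour.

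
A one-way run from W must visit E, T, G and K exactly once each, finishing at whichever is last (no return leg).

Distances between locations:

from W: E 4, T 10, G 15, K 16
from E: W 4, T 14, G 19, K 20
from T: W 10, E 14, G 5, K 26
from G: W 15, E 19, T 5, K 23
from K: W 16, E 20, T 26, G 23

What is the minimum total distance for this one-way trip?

46 — the minimum one-way total.

There are 4! = 24 possible orderings.
W - E - T - G - K: 4+14+5+23 = 46
W - E - T - K - G: 4+14+26+23 = 67
W - E - G - T - K: 4+19+5+26 = 54
W - E - G - K - T: 4+19+23+26 = 72
W - E - K - T - G: 4+20+26+5 = 55
W - E - K - G - T: 4+20+23+5 = 52
W - T - E - G - K: 10+14+19+23 = 66
W - T - E - K - G: 10+14+20+23 = 67
W - T - G - E - K: 10+5+19+20 = 54
W - T - G - K - E: 10+5+23+20 = 58
W - T - K - E - G: 10+26+20+19 = 75
W - T - K - G - E: 10+26+23+19 = 78
W - G - E - T - K: 15+19+14+26 = 74
W - G - E - K - T: 15+19+20+26 = 80
… (10 more)
The minimum is 46.
One shortest path: W → E → T → G → K.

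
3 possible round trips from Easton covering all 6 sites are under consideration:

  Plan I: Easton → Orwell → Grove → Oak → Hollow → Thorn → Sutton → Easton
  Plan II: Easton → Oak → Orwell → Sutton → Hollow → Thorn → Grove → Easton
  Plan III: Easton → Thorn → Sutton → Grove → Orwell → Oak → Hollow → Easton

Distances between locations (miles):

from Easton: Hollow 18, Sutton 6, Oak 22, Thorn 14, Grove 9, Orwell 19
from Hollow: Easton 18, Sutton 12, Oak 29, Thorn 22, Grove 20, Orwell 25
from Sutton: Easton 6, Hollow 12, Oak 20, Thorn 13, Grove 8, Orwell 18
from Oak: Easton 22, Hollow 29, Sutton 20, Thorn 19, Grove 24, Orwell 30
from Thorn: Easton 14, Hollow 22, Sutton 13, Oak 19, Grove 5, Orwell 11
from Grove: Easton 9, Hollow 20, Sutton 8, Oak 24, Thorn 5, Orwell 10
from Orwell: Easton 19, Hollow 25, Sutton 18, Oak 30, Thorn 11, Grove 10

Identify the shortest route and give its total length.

Plan I: 19 + 10 + 24 + 29 + 22 + 13 + 6 = 123
Plan II: 22 + 30 + 18 + 12 + 22 + 5 + 9 = 118
Plan III: 14 + 13 + 8 + 10 + 30 + 29 + 18 = 122

118 miles — Plan II is the shortest.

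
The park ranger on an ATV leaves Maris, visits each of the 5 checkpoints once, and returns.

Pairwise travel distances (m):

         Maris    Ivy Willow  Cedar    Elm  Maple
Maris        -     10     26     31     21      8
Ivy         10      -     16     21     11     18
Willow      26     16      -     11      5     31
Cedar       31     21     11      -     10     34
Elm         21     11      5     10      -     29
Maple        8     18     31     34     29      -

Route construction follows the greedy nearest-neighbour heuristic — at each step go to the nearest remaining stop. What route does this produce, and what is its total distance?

84 m along Maris → Maple → Ivy → Elm → Willow → Cedar → Maris.

At Maris the remaining stops are Maple 8, Ivy 10, Elm 21, Willow 26, Cedar 31; go to Maple.
At Maple the remaining stops are Ivy 18, Elm 29, Willow 31, Cedar 34; go to Ivy.
At Ivy the remaining stops are Elm 11, Willow 16, Cedar 21; go to Elm.
At Elm the remaining stops are Willow 5, Cedar 10; go to Willow.
At Willow the remaining stops are Cedar 11; go to Cedar.
Return Cedar→Maris: 31.
Total = 8 + 18 + 11 + 5 + 11 + 31 = 84.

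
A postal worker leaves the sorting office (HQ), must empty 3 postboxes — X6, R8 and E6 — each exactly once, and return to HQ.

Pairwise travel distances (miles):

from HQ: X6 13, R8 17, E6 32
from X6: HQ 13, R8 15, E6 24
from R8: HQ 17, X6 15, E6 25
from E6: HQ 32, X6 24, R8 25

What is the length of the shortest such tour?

With 3 stops there are 3!/2 = 3 distinct round trips (a route and its reverse cost the same).
HQ → X6 → R8 → E6 → HQ: 13+15+25+32 = 85
HQ → X6 → E6 → R8 → HQ: 13+24+25+17 = 79
HQ → R8 → X6 → E6 → HQ: 17+15+24+32 = 88
The minimum is 79.
One optimal route: HQ → X6 → E6 → R8 → HQ (or its reverse).

79 miles — the shortest possible round trip.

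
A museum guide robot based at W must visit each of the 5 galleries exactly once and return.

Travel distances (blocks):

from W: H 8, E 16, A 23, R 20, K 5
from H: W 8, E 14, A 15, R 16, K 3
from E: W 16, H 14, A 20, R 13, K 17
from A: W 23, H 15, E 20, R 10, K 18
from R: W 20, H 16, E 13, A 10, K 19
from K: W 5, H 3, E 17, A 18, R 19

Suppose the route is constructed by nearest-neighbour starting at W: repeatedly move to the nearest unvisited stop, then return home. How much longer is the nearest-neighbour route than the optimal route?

W: K=5, H=8, E=16, R=20, A=23 ⇒ K
K: H=3, E=17, A=18, R=19 ⇒ H
H: E=14, A=15, R=16 ⇒ E
E: R=13, A=20 ⇒ R
R: A=10 ⇒ A
NN route W → K → H → E → R → A → W costs 68.
Optimal: W → E → R → A → H → K → W costs 62 (by enumerating all 60 distinct tours).
Excess = 68 − 62 = 6.

The nearest-neighbour route is 6 blocks longer than optimal.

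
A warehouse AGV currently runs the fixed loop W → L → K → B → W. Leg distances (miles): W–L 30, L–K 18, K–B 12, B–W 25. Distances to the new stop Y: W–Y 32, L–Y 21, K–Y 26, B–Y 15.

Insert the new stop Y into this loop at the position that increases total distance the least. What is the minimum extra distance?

Insertion cost between consecutive stops i–j is d(i,Y) + d(Y,j) − d(i,j):
  between W and L: 32 + 21 − 30 = 23
  between L and K: 21 + 26 − 18 = 29
  between K and B: 26 + 15 − 12 = 29
  between B and W: 15 + 32 − 25 = 22
Cheapest insertion is between B and W, adding 22.
New total = 85 + 22 = 107.

Adding 22 miles by placing Y on the B–W leg.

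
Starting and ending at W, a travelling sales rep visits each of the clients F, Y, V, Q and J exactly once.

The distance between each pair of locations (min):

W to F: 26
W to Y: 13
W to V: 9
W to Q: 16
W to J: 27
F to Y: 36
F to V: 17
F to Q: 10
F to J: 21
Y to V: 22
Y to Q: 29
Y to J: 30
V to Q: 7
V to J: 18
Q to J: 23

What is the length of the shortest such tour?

Shortest round trip = 90 min.

With 5 stops there are 5!/2 = 60 distinct round trips (a route and its reverse cost the same).
W - F - Y - V - Q - J - W: 26+36+22+7+23+27 = 141
W - F - Y - V - J - Q - W: 26+36+22+18+23+16 = 141
W - F - Y - Q - V - J - W: 26+36+29+7+18+27 = 143
W - F - Y - Q - J - V - W: 26+36+29+23+18+9 = 141
W - F - Y - J - V - Q - W: 26+36+30+18+7+16 = 133
W - F - Y - J - Q - V - W: 26+36+30+23+7+9 = 131
W - F - V - Y - Q - J - W: 26+17+22+29+23+27 = 144
W - F - V - Y - J - Q - W: 26+17+22+30+23+16 = 134
W - F - V - Q - Y - J - W: 26+17+7+29+30+27 = 136
W - F - V - Q - J - Y - W: 26+17+7+23+30+13 = 116
W - F - V - J - Y - Q - W: 26+17+18+30+29+16 = 136
W - F - V - J - Q - Y - W: 26+17+18+23+29+13 = 126
W - F - Q - Y - V - J - W: 26+10+29+22+18+27 = 132
W - F - Q - Y - J - V - W: 26+10+29+30+18+9 = 122
… (46 more)
W - Y - J - F - Q - V - W: 13+30+21+10+7+9 = 90  ← best
The minimum is 90.
One optimal route: W → Y → J → F → Q → V → W (or its reverse).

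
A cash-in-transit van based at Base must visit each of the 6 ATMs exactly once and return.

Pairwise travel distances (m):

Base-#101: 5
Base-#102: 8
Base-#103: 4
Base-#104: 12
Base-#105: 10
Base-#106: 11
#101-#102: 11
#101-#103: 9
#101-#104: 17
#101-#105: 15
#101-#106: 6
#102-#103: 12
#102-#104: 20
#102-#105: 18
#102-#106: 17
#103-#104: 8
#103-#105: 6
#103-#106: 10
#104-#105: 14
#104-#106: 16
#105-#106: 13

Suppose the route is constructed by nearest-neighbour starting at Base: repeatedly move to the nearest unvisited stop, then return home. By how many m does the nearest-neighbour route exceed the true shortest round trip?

Base: #103=4, #101=5, #102=8, #105=10, #106=11, #104=12 ⇒ #103
#103: #105=6, #104=8, #101=9, #106=10, #102=12 ⇒ #105
#105: #106=13, #104=14, #101=15, #102=18 ⇒ #106
#106: #101=6, #104=16, #102=17 ⇒ #101
#101: #102=11, #104=17 ⇒ #102
#102: #104=20 ⇒ #104
NN route Base → #103 → #105 → #106 → #101 → #102 → #104 → Base costs 72.
Optimal: Base → #102 → #101 → #106 → #105 → #103 → #104 → Base costs 64 (by enumerating all 360 distinct tours).
Excess = 72 − 64 = 8.

The nearest-neighbour route is 8 m longer than optimal.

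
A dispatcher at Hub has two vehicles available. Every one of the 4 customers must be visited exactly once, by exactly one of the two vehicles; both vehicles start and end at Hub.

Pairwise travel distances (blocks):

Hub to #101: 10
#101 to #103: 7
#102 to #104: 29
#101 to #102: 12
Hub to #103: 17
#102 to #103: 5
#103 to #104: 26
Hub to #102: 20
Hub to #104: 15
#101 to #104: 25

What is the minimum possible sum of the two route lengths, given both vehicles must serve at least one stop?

Check every non-empty split of the stops between the two vehicles; for each half take its own optimal tour:
  {#101} + {#102, #103, #104}: 20 + 66 = 86
  {#102} + {#101, #103, #104}: 40 + 58 = 98
  {#101, #102} + {#103, #104}: 42 + 58 = 100
  {#103} + {#101, #102, #104}: 34 + 66 = 100
  {#101, #103} + {#102, #104}: 34 + 64 = 98
  {#102, #103} + {#101, #104}: 42 + 50 = 92
  … (7 splits in total)
  {#101, #102, #103} + {#104}: 42 + 30 = 72  ← best
Best: vehicle 1 Hub → #101 → #103 → #102 → Hub = 42; vehicle 2 Hub → #104 → Hub = 30; combined 72.

72 blocks — the smallest possible combined total.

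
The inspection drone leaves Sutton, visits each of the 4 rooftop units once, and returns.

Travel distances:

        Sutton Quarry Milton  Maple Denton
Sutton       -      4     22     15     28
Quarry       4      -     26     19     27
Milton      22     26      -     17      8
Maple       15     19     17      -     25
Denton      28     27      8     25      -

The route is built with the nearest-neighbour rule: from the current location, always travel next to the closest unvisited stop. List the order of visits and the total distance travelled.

Total distance 76 via the nearest-neighbour route Sutton → Quarry → Maple → Milton → Denton → Sutton.

From Sutton: distances to unvisited — Quarry=4, Maple=15, Milton=22, Denton=28. Nearest is Quarry (4).
From Quarry: distances to unvisited — Maple=19, Milton=26, Denton=27. Nearest is Maple (19).
From Maple: distances to unvisited — Milton=17, Denton=25. Nearest is Milton (17).
From Milton: distances to unvisited — Denton=8. Nearest is Denton (8).
Return Denton→Sutton: 28.
Total = 4 + 19 + 17 + 8 + 28 = 76.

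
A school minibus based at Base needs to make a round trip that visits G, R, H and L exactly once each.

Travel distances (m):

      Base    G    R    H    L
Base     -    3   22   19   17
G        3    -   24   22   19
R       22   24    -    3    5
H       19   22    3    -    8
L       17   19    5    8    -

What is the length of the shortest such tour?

49 m — the shortest possible round trip.

Base → G → R → H → L → Base: 3+24+3+8+17 = 55
Base → G → R → L → H → Base: 3+24+5+8+19 = 59
Base → G → H → R → L → Base: 3+22+3+5+17 = 50
Base → G → H → L → R → Base: 3+22+8+5+22 = 60
Base → G → L → R → H → Base: 3+19+5+3+19 = 49
Base → G → L → H → R → Base: 3+19+8+3+22 = 55
Base → R → G → H → L → Base: 22+24+22+8+17 = 93
Base → R → G → L → H → Base: 22+24+19+8+19 = 92
Base → R → H → G → L → Base: 22+3+22+19+17 = 83
Base → R → L → G → H → Base: 22+5+19+22+19 = 87
Base → H → G → R → L → Base: 19+22+24+5+17 = 87
Base → H → R → G → L → Base: 19+3+24+19+17 = 82
The minimum is 49.
One optimal route: Base → G → L → R → H → Base (or its reverse).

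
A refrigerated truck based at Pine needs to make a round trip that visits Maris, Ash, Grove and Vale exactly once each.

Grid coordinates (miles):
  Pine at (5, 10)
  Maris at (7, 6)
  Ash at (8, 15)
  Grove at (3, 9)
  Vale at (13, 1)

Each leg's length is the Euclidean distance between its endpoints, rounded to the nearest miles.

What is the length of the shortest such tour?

With 4 stops there are 4!/2 = 12 distinct round trips (a route and its reverse cost the same).
Pine - Maris - Ash - Grove - Vale - Pine: 4+9+8+13+12 = 46
Pine - Maris - Ash - Vale - Grove - Pine: 4+9+15+13+2 = 43
Pine - Maris - Grove - Ash - Vale - Pine: 4+5+8+15+12 = 44
Pine - Maris - Grove - Vale - Ash - Pine: 4+5+13+15+6 = 43
Pine - Maris - Vale - Ash - Grove - Pine: 4+8+15+8+2 = 37
Pine - Maris - Vale - Grove - Ash - Pine: 4+8+13+8+6 = 39
Pine - Ash - Maris - Grove - Vale - Pine: 6+9+5+13+12 = 45
Pine - Ash - Maris - Vale - Grove - Pine: 6+9+8+13+2 = 38
Pine - Ash - Grove - Maris - Vale - Pine: 6+8+5+8+12 = 39
Pine - Ash - Vale - Maris - Grove - Pine: 6+15+8+5+2 = 36
Pine - Grove - Maris - Ash - Vale - Pine: 2+5+9+15+12 = 43
Pine - Grove - Ash - Maris - Vale - Pine: 2+8+9+8+12 = 39
The minimum is 36.
One optimal route: Pine → Ash → Vale → Maris → Grove → Pine (or its reverse).

Minimum total distance: 36 miles.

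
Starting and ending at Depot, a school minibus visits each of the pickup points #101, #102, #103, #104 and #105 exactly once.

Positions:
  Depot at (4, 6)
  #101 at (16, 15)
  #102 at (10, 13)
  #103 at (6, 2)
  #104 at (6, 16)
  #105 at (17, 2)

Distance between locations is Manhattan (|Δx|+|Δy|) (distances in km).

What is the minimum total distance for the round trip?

Minimum total distance: 58 km.

With 5 stops there are 5!/2 = 60 distinct round trips (a route and its reverse cost the same).
Depot-#101-#102-#103-#104-#105-Depot: 21+8+15+14+25+17 = 100
Depot-#101-#102-#103-#105-#104-Depot: 21+8+15+11+25+12 = 92
Depot-#101-#102-#104-#103-#105-Depot: 21+8+7+14+11+17 = 78
Depot-#101-#102-#104-#105-#103-Depot: 21+8+7+25+11+6 = 78
Depot-#101-#102-#105-#103-#104-Depot: 21+8+18+11+14+12 = 84
Depot-#101-#102-#105-#104-#103-Depot: 21+8+18+25+14+6 = 92
Depot-#101-#103-#102-#104-#105-Depot: 21+23+15+7+25+17 = 108
Depot-#101-#103-#102-#105-#104-Depot: 21+23+15+18+25+12 = 114
Depot-#101-#103-#104-#102-#105-Depot: 21+23+14+7+18+17 = 100
Depot-#101-#103-#104-#105-#102-Depot: 21+23+14+25+18+13 = 114
Depot-#101-#103-#105-#102-#104-Depot: 21+23+11+18+7+12 = 92
Depot-#101-#103-#105-#104-#102-Depot: 21+23+11+25+7+13 = 100
Depot-#101-#104-#102-#103-#105-Depot: 21+11+7+15+11+17 = 82
Depot-#101-#104-#102-#105-#103-Depot: 21+11+7+18+11+6 = 74
… (46 more)
Depot-#103-#105-#101-#102-#104-Depot: 6+11+14+8+7+12 = 58  ← best
The minimum is 58.
One optimal route: Depot → #103 → #105 → #101 → #102 → #104 → Depot (or its reverse).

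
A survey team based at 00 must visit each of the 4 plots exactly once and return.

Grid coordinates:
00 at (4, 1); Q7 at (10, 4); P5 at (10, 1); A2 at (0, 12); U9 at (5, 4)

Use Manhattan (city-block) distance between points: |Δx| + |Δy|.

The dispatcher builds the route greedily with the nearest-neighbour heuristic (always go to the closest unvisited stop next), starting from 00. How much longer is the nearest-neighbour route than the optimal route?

Excess over optimum: 6.

From 00: U9=4, P5=6, Q7=9, A2=15 → choose U9 (4).
From U9: Q7=5, P5=8, A2=13 → choose Q7 (5).
From Q7: P5=3, A2=18 → choose P5 (3).
From P5: A2=21 → choose A2 (21).
NN route 00 → U9 → Q7 → P5 → A2 → 00 costs 48.
Optimal: 00 → P5 → Q7 → U9 → A2 → 00 costs 42 (by enumerating all 12 distinct tours).
Excess = 48 − 42 = 6.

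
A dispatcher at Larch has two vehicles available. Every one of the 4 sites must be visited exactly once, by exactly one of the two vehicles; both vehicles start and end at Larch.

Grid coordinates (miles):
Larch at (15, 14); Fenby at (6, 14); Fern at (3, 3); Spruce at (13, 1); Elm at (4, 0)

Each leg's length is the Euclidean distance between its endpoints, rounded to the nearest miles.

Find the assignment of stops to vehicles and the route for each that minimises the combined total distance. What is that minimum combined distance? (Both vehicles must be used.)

59 miles — the smallest possible combined total.

Check every non-empty split of the stops between the two vehicles; for each half take its own optimal tour:
  {Fenby} + {Fern, Spruce, Elm}: 18 + 41 = 59
  {Fern} + {Fenby, Spruce, Elm}: 32 + 45 = 77
  {Fenby, Fern} + {Spruce, Elm}: 36 + 40 = 76
  {Spruce} + {Fenby, Fern, Elm}: 26 + 41 = 67
  {Fenby, Spruce} + {Fern, Elm}: 37 + 37 = 74
  {Fern, Spruce} + {Fenby, Elm}: 39 + 41 = 80
  … (7 splits in total)
Best: vehicle 1 Larch → Fenby → Larch = 18; vehicle 2 Larch → Fern → Elm → Spruce → Larch = 41; combined 59.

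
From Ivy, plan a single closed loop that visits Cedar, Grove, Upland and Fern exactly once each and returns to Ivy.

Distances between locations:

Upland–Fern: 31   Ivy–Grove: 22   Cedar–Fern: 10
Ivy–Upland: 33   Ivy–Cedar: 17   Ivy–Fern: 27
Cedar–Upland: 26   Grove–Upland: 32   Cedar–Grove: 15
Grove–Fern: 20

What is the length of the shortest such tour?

Minimum total distance: 111.

With 4 stops there are 4!/2 = 12 distinct round trips (a route and its reverse cost the same).
Ivy→Cedar→Grove→Upland→Fern→Ivy: 17+15+32+31+27 = 122
Ivy→Cedar→Grove→Fern→Upland→Ivy: 17+15+20+31+33 = 116
Ivy→Cedar→Upland→Grove→Fern→Ivy: 17+26+32+20+27 = 122
Ivy→Cedar→Upland→Fern→Grove→Ivy: 17+26+31+20+22 = 116
Ivy→Cedar→Fern→Grove→Upland→Ivy: 17+10+20+32+33 = 112
Ivy→Cedar→Fern→Upland→Grove→Ivy: 17+10+31+32+22 = 112
Ivy→Grove→Cedar→Upland→Fern→Ivy: 22+15+26+31+27 = 121
Ivy→Grove→Cedar→Fern→Upland→Ivy: 22+15+10+31+33 = 111
Ivy→Grove→Upland→Cedar→Fern→Ivy: 22+32+26+10+27 = 117
Ivy→Grove→Fern→Cedar→Upland→Ivy: 22+20+10+26+33 = 111
Ivy→Upland→Cedar→Grove→Fern→Ivy: 33+26+15+20+27 = 121
Ivy→Upland→Grove→Cedar→Fern→Ivy: 33+32+15+10+27 = 117
The minimum is 111.
One optimal route: Ivy → Grove → Cedar → Fern → Upland → Ivy (or its reverse).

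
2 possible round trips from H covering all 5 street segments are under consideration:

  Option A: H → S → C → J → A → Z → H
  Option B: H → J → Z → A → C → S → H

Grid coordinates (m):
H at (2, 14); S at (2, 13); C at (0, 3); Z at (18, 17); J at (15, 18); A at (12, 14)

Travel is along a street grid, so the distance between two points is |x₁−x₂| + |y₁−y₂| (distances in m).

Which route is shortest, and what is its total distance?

Option A: 1 + 12 + 30 + 7 + 9 + 19 = 78
Option B: 17 + 4 + 9 + 23 + 12 + 1 = 66

66 m — Option B is the shortest.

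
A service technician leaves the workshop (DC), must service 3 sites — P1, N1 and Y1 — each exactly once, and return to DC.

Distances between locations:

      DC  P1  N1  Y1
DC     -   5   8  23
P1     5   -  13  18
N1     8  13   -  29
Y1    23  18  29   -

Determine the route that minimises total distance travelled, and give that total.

Shortest round trip = 60.

DC - P1 - N1 - Y1 - DC: 5+13+29+23 = 70
DC - P1 - Y1 - N1 - DC: 5+18+29+8 = 60
DC - N1 - P1 - Y1 - DC: 8+13+18+23 = 62
The minimum is 60.
One optimal route: DC → P1 → Y1 → N1 → DC (or its reverse).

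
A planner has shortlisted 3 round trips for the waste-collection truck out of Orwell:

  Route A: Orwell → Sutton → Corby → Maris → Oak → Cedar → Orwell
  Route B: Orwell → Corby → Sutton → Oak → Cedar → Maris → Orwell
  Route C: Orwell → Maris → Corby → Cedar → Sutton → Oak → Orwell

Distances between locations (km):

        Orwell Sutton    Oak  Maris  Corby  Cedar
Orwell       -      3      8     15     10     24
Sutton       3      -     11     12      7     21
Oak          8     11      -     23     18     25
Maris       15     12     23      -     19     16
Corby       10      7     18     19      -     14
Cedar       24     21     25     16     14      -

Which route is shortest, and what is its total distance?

Shortest is Route B, total 84 km.

Route A: 3 + 7 + 19 + 23 + 25 + 24 = 101
Route B: 10 + 7 + 11 + 25 + 16 + 15 = 84
Route C: 15 + 19 + 14 + 21 + 11 + 8 = 88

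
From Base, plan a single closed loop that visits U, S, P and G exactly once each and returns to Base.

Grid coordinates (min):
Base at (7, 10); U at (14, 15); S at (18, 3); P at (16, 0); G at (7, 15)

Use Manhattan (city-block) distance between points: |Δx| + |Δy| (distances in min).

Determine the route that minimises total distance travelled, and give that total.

Base-U-S-P-G-Base: 12+16+5+24+5 = 62
Base-U-S-G-P-Base: 12+16+23+24+19 = 94
Base-U-P-S-G-Base: 12+17+5+23+5 = 62
Base-U-P-G-S-Base: 12+17+24+23+18 = 94
Base-U-G-S-P-Base: 12+7+23+5+19 = 66
Base-U-G-P-S-Base: 12+7+24+5+18 = 66
Base-S-U-P-G-Base: 18+16+17+24+5 = 80
Base-S-U-G-P-Base: 18+16+7+24+19 = 84
Base-S-P-U-G-Base: 18+5+17+7+5 = 52
Base-S-G-U-P-Base: 18+23+7+17+19 = 84
Base-P-U-S-G-Base: 19+17+16+23+5 = 80
Base-P-S-U-G-Base: 19+5+16+7+5 = 52
The minimum is 52.
One optimal route: Base → S → P → U → G → Base (or its reverse).

52 min — the shortest possible round trip.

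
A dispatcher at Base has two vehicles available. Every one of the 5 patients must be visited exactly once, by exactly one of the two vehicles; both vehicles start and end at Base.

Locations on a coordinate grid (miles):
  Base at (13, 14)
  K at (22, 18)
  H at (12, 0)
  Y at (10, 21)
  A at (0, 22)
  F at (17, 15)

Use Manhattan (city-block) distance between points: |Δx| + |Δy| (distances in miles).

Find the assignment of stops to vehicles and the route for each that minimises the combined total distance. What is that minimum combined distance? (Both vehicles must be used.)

Try each way of splitting the stops between the two vehicles (each non-empty) and, for each split, find the best tour for each vehicle:
  {K} + {H, Y, A, F}: 26 + 78 = 104
  {H} + {K, Y, A, F}: 30 + 60 = 90
  {K, H} + {Y, A, F}: 56 + 50 = 106
  {Y} + {K, H, A, F}: 20 + 88 = 108
  {K, Y} + {H, A, F}: 38 + 78 = 116
  {H, Y} + {K, A, F}: 48 + 60 = 108
  … (15 splits in total)
Best: vehicle 1 Base → H → Base = 30; vehicle 2 Base → Y → A → K → F → Base = 60; combined 90.

Minimum combined distance: 90 miles.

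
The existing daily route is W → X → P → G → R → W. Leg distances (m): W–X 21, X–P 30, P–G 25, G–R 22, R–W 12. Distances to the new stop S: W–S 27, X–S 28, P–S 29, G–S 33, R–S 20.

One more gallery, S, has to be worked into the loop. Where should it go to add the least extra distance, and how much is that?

Adding 27 m by placing S on the X–P leg.

Insertion cost between consecutive stops i–j is d(i,S) + d(S,j) − d(i,j):
  between W and X: 27 + 28 − 21 = 34
  between X and P: 28 + 29 − 30 = 27
  between P and G: 29 + 33 − 25 = 37
  between G and R: 33 + 20 − 22 = 31
  between R and W: 20 + 27 − 12 = 35
Cheapest insertion is between X and P, adding 27.
New total = 110 + 27 = 137.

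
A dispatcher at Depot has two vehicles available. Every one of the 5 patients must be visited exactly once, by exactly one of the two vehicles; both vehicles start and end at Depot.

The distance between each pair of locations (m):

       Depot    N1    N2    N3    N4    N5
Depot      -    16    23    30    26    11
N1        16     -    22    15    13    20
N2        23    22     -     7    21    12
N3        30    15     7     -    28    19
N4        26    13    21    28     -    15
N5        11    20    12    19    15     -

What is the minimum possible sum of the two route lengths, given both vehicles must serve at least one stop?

There are 2^4 − 1 = 15 ways to divide the 5 stops into two non-empty groups. For each, the best each vehicle can do is its own shortest tour through its group:
  {N1} + {N2, N3, N4, N5}: 32 + 84 = 116
  {N2} + {N1, N3, N4, N5}: 46 + 84 = 130
  {N1, N2} + {N3, N4, N5}: 61 + 84 = 145
  {N3} + {N1, N2, N4, N5}: 60 + 73 = 133
  {N1, N3} + {N2, N4, N5}: 61 + 70 = 131
  {N2, N3} + {N1, N4, N5}: 60 + 55 = 115
  … (15 splits in total)
  {N1, N2, N3, N4} + {N5}: 84 + 22 = 106  ← best
Best: vehicle 1 Depot → N2 → N3 → N1 → N4 → Depot = 84; vehicle 2 Depot → N5 → Depot = 22; combined 106.

Minimum combined distance: 106 m.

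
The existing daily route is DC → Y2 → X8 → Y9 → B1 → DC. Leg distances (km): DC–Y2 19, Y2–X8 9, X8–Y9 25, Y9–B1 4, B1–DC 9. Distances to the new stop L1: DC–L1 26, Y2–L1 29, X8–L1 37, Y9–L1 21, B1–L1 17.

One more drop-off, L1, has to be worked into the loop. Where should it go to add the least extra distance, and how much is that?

Minimum extra distance: 33 km, inserting L1 between X8 and Y9.

Insertion cost between consecutive stops i–j is d(i,L1) + d(L1,j) − d(i,j):
  between DC and Y2: 26 + 29 − 19 = 36
  between Y2 and X8: 29 + 37 − 9 = 57
  between X8 and Y9: 37 + 21 − 25 = 33
  between Y9 and B1: 21 + 17 − 4 = 34
  between B1 and DC: 17 + 26 − 9 = 34
Cheapest insertion is between X8 and Y9, adding 33.
New total = 66 + 33 = 99.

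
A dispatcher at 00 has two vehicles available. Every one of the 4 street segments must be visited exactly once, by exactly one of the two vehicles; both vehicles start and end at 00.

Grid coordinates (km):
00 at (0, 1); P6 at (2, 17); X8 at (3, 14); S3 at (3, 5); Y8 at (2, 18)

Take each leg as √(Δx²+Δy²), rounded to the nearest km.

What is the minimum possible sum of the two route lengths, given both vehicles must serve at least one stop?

Check every non-empty split of the stops between the two vehicles; for each half take its own optimal tour:
  {P6} + {X8, S3, Y8}: 32 + 35 = 67
  {X8} + {P6, S3, Y8}: 26 + 35 = 61
  {P6, X8} + {S3, Y8}: 32 + 35 = 67
  {S3} + {P6, X8, Y8}: 10 + 34 = 44
  {P6, S3} + {X8, Y8}: 33 + 34 = 67
  {X8, S3} + {P6, Y8}: 27 + 34 = 61
  … (7 splits in total)
Best: vehicle 1 00 → S3 → 00 = 10; vehicle 2 00 → P6 → Y8 → X8 → 00 = 34; combined 44.

44 km — the smallest possible combined total.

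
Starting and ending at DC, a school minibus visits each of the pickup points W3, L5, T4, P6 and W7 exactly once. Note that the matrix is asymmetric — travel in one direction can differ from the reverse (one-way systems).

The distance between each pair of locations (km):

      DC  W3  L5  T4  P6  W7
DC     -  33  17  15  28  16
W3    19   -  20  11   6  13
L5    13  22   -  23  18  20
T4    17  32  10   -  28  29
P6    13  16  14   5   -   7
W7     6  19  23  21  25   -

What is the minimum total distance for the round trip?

DC → W3 → L5 → T4 → P6 → W7 → DC: 33+20+23+28+7+6 = 117
DC → W3 → L5 → T4 → W7 → P6 → DC: 33+20+23+29+25+13 = 143
DC → W3 → L5 → P6 → T4 → W7 → DC: 33+20+18+5+29+6 = 111
DC → W3 → L5 → P6 → W7 → T4 → DC: 33+20+18+7+21+17 = 116
DC → W3 → L5 → W7 → T4 → P6 → DC: 33+20+20+21+28+13 = 135
DC → W3 → L5 → W7 → P6 → T4 → DC: 33+20+20+25+5+17 = 120
DC → W3 → T4 → L5 → P6 → W7 → DC: 33+11+10+18+7+6 = 85
DC → W3 → T4 → L5 → W7 → P6 → DC: 33+11+10+20+25+13 = 112
DC → W3 → T4 → P6 → L5 → W7 → DC: 33+11+28+14+20+6 = 112
DC → W3 → T4 → P6 → W7 → L5 → DC: 33+11+28+7+23+13 = 115
DC → W3 → T4 → W7 → L5 → P6 → DC: 33+11+29+23+18+13 = 127
DC → W3 → T4 → W7 → P6 → L5 → DC: 33+11+29+25+14+13 = 125
DC → W3 → P6 → L5 → T4 → W7 → DC: 33+6+14+23+29+6 = 111
DC → W3 → P6 → L5 → W7 → T4 → DC: 33+6+14+20+21+17 = 111
… (106 more)
DC → T4 → L5 → W3 → P6 → W7 → DC: 15+10+22+6+7+6 = 66  ← best
The minimum is 66.
One optimal route: DC → T4 → L5 → W3 → P6 → W7 → DC.

66 km — the shortest possible round trip.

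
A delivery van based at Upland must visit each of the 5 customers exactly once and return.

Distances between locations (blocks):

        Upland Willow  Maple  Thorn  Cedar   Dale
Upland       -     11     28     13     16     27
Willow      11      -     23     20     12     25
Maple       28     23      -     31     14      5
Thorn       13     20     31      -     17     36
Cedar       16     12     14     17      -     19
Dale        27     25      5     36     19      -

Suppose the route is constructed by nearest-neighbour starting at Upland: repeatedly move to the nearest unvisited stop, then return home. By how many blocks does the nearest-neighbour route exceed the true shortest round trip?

From Upland: Willow=11, Thorn=13, Cedar=16, Dale=27, Maple=28 → choose Willow (11).
From Willow: Cedar=12, Thorn=20, Maple=23, Dale=25 → choose Cedar (12).
From Cedar: Maple=14, Thorn=17, Dale=19 → choose Maple (14).
From Maple: Dale=5, Thorn=31 → choose Dale (5).
From Dale: Thorn=36 → choose Thorn (36).
NN route Upland → Willow → Cedar → Maple → Dale → Thorn → Upland costs 91.
Optimal: Upland → Willow → Dale → Maple → Cedar → Thorn → Upland costs 85 (by enumerating all 60 distinct tours).
Excess = 91 − 85 = 6.

Excess over optimum: 6 blocks.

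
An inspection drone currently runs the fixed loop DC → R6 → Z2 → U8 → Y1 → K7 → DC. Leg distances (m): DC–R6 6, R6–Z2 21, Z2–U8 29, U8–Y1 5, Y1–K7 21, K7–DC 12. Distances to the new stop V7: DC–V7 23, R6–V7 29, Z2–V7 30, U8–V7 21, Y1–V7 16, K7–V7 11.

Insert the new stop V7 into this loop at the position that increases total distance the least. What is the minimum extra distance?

Insertion cost between consecutive stops i–j is d(i,V7) + d(V7,j) − d(i,j):
  between DC and R6: 23 + 29 − 6 = 46
  between R6 and Z2: 29 + 30 − 21 = 38
  between Z2 and U8: 30 + 21 − 29 = 22
  between U8 and Y1: 21 + 16 − 5 = 32
  between Y1 and K7: 16 + 11 − 21 = 6
  between K7 and DC: 11 + 23 − 12 = 22
Cheapest insertion is between Y1 and K7, adding 6.
New total = 94 + 6 = 100.

Adding 6 m by placing V7 on the Y1–K7 leg.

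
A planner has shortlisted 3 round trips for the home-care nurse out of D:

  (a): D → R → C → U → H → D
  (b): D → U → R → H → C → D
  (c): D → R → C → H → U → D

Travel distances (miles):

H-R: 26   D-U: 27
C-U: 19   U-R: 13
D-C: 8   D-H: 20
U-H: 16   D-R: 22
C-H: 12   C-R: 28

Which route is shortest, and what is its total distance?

(a): 22 + 28 + 19 + 16 + 20 = 105
(b): 27 + 13 + 26 + 12 + 8 = 86
(c): 22 + 28 + 12 + 16 + 27 = 105

Shortest is (b), total 86 miles.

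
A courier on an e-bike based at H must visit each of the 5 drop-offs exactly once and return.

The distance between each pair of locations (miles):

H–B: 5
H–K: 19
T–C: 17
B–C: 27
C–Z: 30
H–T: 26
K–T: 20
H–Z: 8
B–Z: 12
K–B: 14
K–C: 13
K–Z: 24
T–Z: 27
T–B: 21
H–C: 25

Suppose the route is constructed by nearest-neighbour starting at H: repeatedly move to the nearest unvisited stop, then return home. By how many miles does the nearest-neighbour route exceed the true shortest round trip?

H: B=5, Z=8, K=19, C=25, T=26 ⇒ B
B: Z=12, K=14, T=21, C=27 ⇒ Z
Z: K=24, T=27, C=30 ⇒ K
K: C=13, T=20 ⇒ C
C: T=17 ⇒ T
NN route H → B → Z → K → C → T → H costs 97.
Optimal: H → B → K → C → T → Z → H costs 84 (by enumerating all 60 distinct tours).
Excess = 97 − 84 = 13.

13 miles longer than the optimal tour.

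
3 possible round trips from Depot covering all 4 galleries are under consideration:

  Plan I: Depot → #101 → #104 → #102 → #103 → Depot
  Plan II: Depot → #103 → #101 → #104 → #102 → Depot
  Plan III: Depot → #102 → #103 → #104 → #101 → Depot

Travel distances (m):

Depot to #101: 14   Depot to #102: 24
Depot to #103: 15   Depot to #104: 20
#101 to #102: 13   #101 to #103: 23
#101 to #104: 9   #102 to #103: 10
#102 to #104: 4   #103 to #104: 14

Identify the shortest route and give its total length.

52 m — Plan I is the shortest.

Plan I: 14 + 9 + 4 + 10 + 15 = 52
Plan II: 15 + 23 + 9 + 4 + 24 = 75
Plan III: 24 + 10 + 14 + 9 + 14 = 71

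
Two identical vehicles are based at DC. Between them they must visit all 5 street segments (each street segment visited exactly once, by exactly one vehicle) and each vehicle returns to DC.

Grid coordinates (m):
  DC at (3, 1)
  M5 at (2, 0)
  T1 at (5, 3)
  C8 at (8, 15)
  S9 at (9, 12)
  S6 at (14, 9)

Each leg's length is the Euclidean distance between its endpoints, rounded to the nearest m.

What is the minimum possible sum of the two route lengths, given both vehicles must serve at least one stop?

There are 2^4 − 1 = 15 ways to divide the 5 stops into two non-empty groups. For each, the best each vehicle can do is its own shortest tour through its group:
  {M5} + {T1, C8, S9, S6}: 2 + 38 = 40
  {T1} + {M5, C8, S9, S6}: 6 + 40 = 46
  {M5, T1} + {C8, S9, S6}: 8 + 38 = 46
  {C8} + {M5, T1, S9, S6}: 30 + 35 = 65
  {M5, C8} + {T1, S9, S6}: 32 + 33 = 65
  {T1, C8} + {M5, S9, S6}: 30 + 35 = 65
  … (15 splits in total)
Best: vehicle 1 DC → M5 → DC = 2; vehicle 2 DC → T1 → C8 → S9 → S6 → DC = 38; combined 40.

Minimum combined distance: 40 m.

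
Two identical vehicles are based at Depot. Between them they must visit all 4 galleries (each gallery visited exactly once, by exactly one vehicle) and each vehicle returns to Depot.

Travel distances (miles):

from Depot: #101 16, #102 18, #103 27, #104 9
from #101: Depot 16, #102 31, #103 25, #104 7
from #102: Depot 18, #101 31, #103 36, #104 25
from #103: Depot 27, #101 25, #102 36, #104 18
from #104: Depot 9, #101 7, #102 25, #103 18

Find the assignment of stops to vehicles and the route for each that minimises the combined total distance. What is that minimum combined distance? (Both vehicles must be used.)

104 miles — the smallest possible combined total.

Try each way of splitting the stops between the two vehicles (each non-empty) and, for each split, find the best tour for each vehicle:
  {#101} + {#102, #103, #104}: 32 + 81 = 113
  {#102} + {#101, #103, #104}: 36 + 68 = 104
  {#101, #102} + {#103, #104}: 65 + 54 = 119
  {#103} + {#101, #102, #104}: 54 + 65 = 119
  {#101, #103} + {#102, #104}: 68 + 52 = 120
  {#102, #103} + {#101, #104}: 81 + 32 = 113
  … (7 splits in total)
Best: vehicle 1 Depot → #102 → Depot = 36; vehicle 2 Depot → #101 → #103 → #104 → Depot = 68; combined 104.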